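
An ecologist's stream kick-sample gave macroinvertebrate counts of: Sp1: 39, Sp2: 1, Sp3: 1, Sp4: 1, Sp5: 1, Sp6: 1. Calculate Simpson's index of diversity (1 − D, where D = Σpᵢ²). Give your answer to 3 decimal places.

0.212

Total N = 39+1+1+1+1+1 = 44, so the proportions are 0.88636, 0.02273, 0.02273, 0.02273, 0.02273, 0.02273 (working shown to 5 dp, full precision carried).
D = 0.88636² + 0.02273² + 0.02273² + 0.02273² + 0.02273² + 0.02273² = 0.78564 + 0.00052 + 0.00052 + 0.00052 + 0.00052 + 0.00052 = 0.78822.
So 1 − D = 0.21178, i.e. 0.212 to 3 decimal places.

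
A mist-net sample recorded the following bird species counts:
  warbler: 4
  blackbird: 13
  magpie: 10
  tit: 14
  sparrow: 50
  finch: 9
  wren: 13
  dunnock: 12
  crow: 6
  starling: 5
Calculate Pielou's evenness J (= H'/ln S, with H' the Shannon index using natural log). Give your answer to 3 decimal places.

0.868

Total N = 4+13+10+14+50+9+13+12+6+5 = 136, so the proportions are 0.02941, 0.09559, 0.07353, 0.10294, 0.36765, 0.06618, 0.09559, 0.08824, 0.04412, 0.03676 (working shown to 5 dp, full precision carried).
H' = −Σ pᵢ ln pᵢ = −((-0.10372) + (-0.22441) + (-0.19192) + (-0.23405) + (-0.36788) + (-0.17970) + (-0.22441) + (-0.21421) + (-0.13769) + (-0.12144)) = 1.99942.
With S = 10 species, ln S = 2.30259, so J = 1.99942/2.30259 = 0.86834, i.e. 0.868 to 3 decimal places.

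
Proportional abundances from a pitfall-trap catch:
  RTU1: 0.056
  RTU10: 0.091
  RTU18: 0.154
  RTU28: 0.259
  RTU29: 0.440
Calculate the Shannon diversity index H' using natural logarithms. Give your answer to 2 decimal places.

Each pᵢ ln pᵢ term (working shown to 4 dp, full precision carried): 0.056×(-2.8824)=-0.1614, 0.091×(-2.3969)=-0.2181, 0.154×(-1.8708)=-0.2881, 0.259×(-1.3509)=-0.3499, 0.44×(-0.8210)=-0.3612.
Sum = -1.3788, so H' = 1.38.

1.38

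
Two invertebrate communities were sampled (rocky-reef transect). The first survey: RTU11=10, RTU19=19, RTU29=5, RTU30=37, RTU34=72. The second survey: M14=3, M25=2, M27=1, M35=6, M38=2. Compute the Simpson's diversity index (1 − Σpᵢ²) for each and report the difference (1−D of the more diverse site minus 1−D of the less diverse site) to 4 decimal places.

0.0687

The first survey: N=143, proportions 0.06993, 0.132867, 0.034965, 0.258741, 0.503497, giving 1−D = 0.655778 (working shown to 6 dp, full precision carried).
The second survey: N=14, proportions 0.214286, 0.142857, 0.071429, 0.428571, 0.142857, giving 1−D = 0.724490.
Difference = |0.655778 − 0.724490| = 0.068712, i.e. 0.0687 to 4 decimal places.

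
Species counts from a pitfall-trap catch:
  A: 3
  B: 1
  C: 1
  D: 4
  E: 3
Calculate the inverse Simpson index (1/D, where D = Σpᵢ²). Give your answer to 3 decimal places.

4.000

Total N = 3+1+1+4+3 = 12, so the proportions are 0.25, 0.0833333, 0.0833333, 0.3333333, 0.25 (working shown to 7 dp, full precision carried).
D = 0.25² + 0.0833333² + 0.0833333² + 0.3333333² + 0.25² = 0.0625000 + 0.0069444 + 0.0069444 + 0.1111111 + 0.0625000 = 0.2500000.
So 1/D = 4.00000, i.e. 4.000 to 3 decimal places.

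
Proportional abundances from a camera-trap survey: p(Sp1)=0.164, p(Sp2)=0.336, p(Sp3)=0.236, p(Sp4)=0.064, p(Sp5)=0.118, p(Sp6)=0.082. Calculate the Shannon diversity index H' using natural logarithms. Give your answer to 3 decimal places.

Each pᵢ ln pᵢ term (working shown to 5 dp, full precision carried): 0.164×(-1.80789)=-0.29649, 0.336×(-1.09064)=-0.36646, 0.236×(-1.44392)=-0.34077, 0.064×(-2.74887)=-0.17593, 0.118×(-2.13707)=-0.25217, 0.082×(-2.50104)=-0.20508.
Sum = -1.63690, so H' = 1.637.

1.637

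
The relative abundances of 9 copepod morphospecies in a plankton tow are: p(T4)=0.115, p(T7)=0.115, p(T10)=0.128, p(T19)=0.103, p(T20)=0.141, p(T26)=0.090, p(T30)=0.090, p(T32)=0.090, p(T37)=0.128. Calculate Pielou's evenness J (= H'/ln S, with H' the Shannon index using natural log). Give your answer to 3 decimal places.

H' = −Σ pᵢ ln pᵢ = −((-0.24872) + (-0.24872) + (-0.26313) + (-0.23412) + (-0.27622) + (-0.21672) + (-0.21672) + (-0.21672) + (-0.26313)) = 2.18420 (working shown to 5 dp, full precision carried).
With S = 9 species, ln S = 2.19722, so J = 2.18420/2.19722 = 0.99407, i.e. 0.994 to 3 decimal places.

0.994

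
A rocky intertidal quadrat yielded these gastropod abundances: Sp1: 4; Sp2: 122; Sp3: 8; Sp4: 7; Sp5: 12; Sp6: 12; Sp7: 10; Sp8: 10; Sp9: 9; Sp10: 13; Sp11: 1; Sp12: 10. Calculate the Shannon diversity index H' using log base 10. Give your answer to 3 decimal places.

0.737

Total N = 4+122+8+7+12+12+10+10+9+13+1+10 = 218, so the proportions are 0.01835, 0.55963, 0.0367, 0.03211, 0.05505, 0.05505, 0.04587, 0.04587, 0.04128, 0.05963, 0.00459, 0.04587 (working shown to 5 dp, full precision carried).
Each pᵢ log₁₀ pᵢ term: 0.01835×(-1.73640)=-0.03186, 0.55963×(-0.25210)=-0.14108, 0.0367×(-1.43537)=-0.05267, 0.03211×(-1.49336)=-0.04795, 0.05505×(-1.25928)=-0.06932, 0.05505×(-1.25928)=-0.06932, 0.04587×(-1.33846)=-0.06140, 0.04587×(-1.33846)=-0.06140, 0.04128×(-1.38421)=-0.05715, 0.05963×(-1.22451)=-0.07302, 0.00459×(-2.33846)=-0.01073, 0.04587×(-1.33846)=-0.06140.
Sum = -0.73729, so H' = 0.737.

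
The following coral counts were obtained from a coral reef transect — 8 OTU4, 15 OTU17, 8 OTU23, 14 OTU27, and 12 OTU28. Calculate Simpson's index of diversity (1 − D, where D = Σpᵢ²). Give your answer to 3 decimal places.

0.787

Total N = 8+15+8+14+12 = 57, so the proportions are 0.14035, 0.26316, 0.14035, 0.24561, 0.21053 (working shown to 5 dp, full precision carried).
D = 0.14035² + 0.26316² + 0.14035² + 0.24561² + 0.21053² = 0.01970 + 0.06925 + 0.01970 + 0.06033 + 0.04432 = 0.21330.
So 1 − D = 0.78670, i.e. 0.787 to 3 decimal places.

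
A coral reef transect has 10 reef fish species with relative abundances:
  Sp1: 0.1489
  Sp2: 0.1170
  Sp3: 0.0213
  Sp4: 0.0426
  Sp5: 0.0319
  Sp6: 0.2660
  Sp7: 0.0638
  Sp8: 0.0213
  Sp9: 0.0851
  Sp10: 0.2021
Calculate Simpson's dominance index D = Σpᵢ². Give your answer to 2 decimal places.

0.16

D = 0.1489² + 0.117² + 0.0213² + 0.0426² + 0.0319² + 0.266² + 0.0638² + 0.0213² + 0.0851² + 0.2021² = 0.0222 + 0.0137 + 0.0005 + 0.0018 + 0.0010 + 0.0708 + 0.0041 + 0.0005 + 0.0072 + 0.0408 = 0.1625 (working shown to 4 dp, full precision carried).
To 2 decimal places, D = 0.16.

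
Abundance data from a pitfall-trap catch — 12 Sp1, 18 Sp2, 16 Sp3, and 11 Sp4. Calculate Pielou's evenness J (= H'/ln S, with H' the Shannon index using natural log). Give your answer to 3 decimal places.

Total N = 12+18+16+11 = 57, so the proportions are 0.21053, 0.31579, 0.2807, 0.19298 (working shown to 5 dp, full precision carried).
H' = −Σ pᵢ ln pᵢ = −((-0.32803) + (-0.36400) + (-0.35662) + (-0.31749)) = 1.36614.
With S = 4 species, ln S = 1.38629, so J = 1.36614/1.38629 = 0.98546, i.e. 0.985 to 3 decimal places.

0.985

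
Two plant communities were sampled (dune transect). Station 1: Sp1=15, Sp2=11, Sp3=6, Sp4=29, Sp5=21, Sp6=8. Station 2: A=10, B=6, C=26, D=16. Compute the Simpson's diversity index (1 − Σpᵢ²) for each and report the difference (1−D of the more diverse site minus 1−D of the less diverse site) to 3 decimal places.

Station 1: N=90, proportions 0.16667, 0.12222, 0.06667, 0.32222, 0.23333, 0.08889, giving 1−D = 0.78667 (working shown to 5 dp, full precision carried).
Station 2: N=58, proportions 0.17241, 0.10345, 0.44828, 0.27586, giving 1−D = 0.68252.
Difference = |0.78667 − 0.68252| = 0.10415, i.e. 0.104 to 3 decimal places.

0.104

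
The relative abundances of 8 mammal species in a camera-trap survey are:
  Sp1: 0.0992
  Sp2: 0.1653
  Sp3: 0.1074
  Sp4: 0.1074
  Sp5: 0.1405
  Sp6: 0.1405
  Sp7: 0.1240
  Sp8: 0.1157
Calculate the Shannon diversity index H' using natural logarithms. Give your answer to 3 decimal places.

Each pᵢ ln pᵢ term (working shown to 5 dp, full precision carried): 0.0992×(-2.31062)=-0.22921, 0.1653×(-1.79999)=-0.29754, 0.1074×(-2.23120)=-0.23963, 0.1074×(-2.23120)=-0.23963, 0.1405×(-1.96255)=-0.27574, 0.1405×(-1.96255)=-0.27574, 0.124×(-2.08747)=-0.25885, 0.1157×(-2.15675)=-0.24954.
Sum = -2.06587, so H' = 2.066.

2.066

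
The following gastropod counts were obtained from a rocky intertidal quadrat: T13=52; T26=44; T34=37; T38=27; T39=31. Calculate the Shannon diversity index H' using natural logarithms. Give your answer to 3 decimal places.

1.582

Total N = 52+44+37+27+31 = 191, so the proportions are 0.27225, 0.23037, 0.19372, 0.14136, 0.1623 (working shown to 5 dp, full precision carried).
Each pᵢ ln pᵢ term: 0.27225×(-1.30103)=-0.35421, 0.23037×(-1.46808)=-0.33820, 0.19372×(-1.64136)=-0.31796, 0.14136×(-1.95644)=-0.27656, 0.1623×(-1.81829)=-0.29511.
Sum = -1.58204, so H' = 1.582.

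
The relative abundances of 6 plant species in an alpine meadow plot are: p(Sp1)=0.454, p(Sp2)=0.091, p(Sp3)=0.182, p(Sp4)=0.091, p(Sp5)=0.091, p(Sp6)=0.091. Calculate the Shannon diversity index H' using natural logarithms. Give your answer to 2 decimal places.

1.54

Each pᵢ ln pᵢ term (working shown to 4 dp, full precision carried): 0.454×(-0.7897)=-0.3585, 0.091×(-2.3969)=-0.2181, 0.182×(-1.7037)=-0.3101, 0.091×(-2.3969)=-0.2181, 0.091×(-2.3969)=-0.2181, 0.091×(-2.3969)=-0.2181.
Sum = -1.5411, so H' = 1.54.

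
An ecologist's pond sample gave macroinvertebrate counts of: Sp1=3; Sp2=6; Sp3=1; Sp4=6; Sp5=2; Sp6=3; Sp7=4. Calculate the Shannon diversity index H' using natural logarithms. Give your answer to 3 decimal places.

1.818

Total N = 3+6+1+6+2+3+4 = 25, so the proportions are 0.12, 0.24, 0.04, 0.24, 0.08, 0.12, 0.16 (working shown to 5 dp, full precision carried).
Each pᵢ ln pᵢ term: 0.12×(-2.12026)=-0.25443, 0.24×(-1.42712)=-0.34251, 0.04×(-3.21888)=-0.12876, 0.24×(-1.42712)=-0.34251, 0.08×(-2.52573)=-0.20206, 0.12×(-2.12026)=-0.25443, 0.16×(-1.83258)=-0.29321.
Sum = -1.81791, so H' = 1.818.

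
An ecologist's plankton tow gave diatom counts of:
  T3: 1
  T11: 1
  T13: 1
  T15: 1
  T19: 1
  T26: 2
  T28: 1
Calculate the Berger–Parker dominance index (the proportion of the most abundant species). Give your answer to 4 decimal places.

Total N = 1+1+1+1+1+2+1 = 8, so the proportions are 0.125, 0.125, 0.125, 0.125, 0.125, 0.25, 0.125 (working shown to 6 dp, full precision carried).
The largest proportion is 0.25, i.e. d = 0.2500 to 4 decimal places.

0.2500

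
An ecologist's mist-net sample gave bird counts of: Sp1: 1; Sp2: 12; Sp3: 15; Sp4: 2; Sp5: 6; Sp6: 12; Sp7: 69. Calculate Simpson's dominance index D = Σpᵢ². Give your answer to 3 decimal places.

0.388

Total N = 1+12+15+2+6+12+69 = 117, so the proportions are 0.00855, 0.10256, 0.12821, 0.01709, 0.05128, 0.10256, 0.58974 (working shown to 5 dp, full precision carried).
D = 0.00855² + 0.10256² + 0.12821² + 0.01709² + 0.05128² + 0.10256² + 0.58974² = 0.00007 + 0.01052 + 0.01644 + 0.00029 + 0.00263 + 0.01052 + 0.34780 = 0.38827.
To 3 decimal places, D = 0.388.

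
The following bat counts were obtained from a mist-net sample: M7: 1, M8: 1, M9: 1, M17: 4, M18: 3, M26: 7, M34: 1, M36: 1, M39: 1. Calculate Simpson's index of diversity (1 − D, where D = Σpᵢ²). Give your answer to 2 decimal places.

0.80

Total N = 1+1+1+4+3+7+1+1+1 = 20, so the proportions are 0.05, 0.05, 0.05, 0.2, 0.15, 0.35, 0.05, 0.05, 0.05 (working shown to 4 dp, full precision carried).
D = 0.05² + 0.05² + 0.05² + 0.2² + 0.15² + 0.35² + 0.05² + 0.05² + 0.05² = 0.0025 + 0.0025 + 0.0025 + 0.0400 + 0.0225 + 0.1225 + 0.0025 + 0.0025 + 0.0025 = 0.2000.
So 1 − D = 0.8000, i.e. 0.80 to 2 decimal places.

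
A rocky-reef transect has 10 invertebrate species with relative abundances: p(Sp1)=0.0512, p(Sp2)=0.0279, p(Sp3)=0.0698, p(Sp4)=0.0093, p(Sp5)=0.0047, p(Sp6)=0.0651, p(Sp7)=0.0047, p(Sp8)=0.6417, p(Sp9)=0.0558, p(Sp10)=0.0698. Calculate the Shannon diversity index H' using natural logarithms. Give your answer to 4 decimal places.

1.3411

Each pᵢ ln pᵢ term (working shown to 6 dp, full precision carried): 0.0512×(-2.972016)=-0.152167, 0.0279×(-3.579129)=-0.099858, 0.0698×(-2.662121)=-0.185816, 0.0093×(-4.677741)=-0.043503, 0.0047×(-5.360193)=-0.025193, 0.0651×(-2.731831)=-0.177842, 0.0047×(-5.360193)=-0.025193, 0.6417×(-0.443634)=-0.284680, 0.0558×(-2.885981)=-0.161038, 0.0698×(-2.662121)=-0.185816.
Sum = -1.341106, so H' = 1.3411.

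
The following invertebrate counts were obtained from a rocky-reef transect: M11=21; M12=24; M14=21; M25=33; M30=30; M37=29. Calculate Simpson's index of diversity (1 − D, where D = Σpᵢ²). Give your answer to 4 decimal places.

Total N = 21+24+21+33+30+29 = 158, so the proportions are 0.132911, 0.151899, 0.132911, 0.208861, 0.189873, 0.183544 (working shown to 6 dp, full precision carried).
D = 0.132911² + 0.151899² + 0.132911² + 0.208861² + 0.189873² + 0.183544² = 0.017665 + 0.023073 + 0.017665 + 0.043623 + 0.036052 + 0.033689 = 0.171767.
So 1 − D = 0.828233, i.e. 0.8282 to 4 decimal places.

0.8282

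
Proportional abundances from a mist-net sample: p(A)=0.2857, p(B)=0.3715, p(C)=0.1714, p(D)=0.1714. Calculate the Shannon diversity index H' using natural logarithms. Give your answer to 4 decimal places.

Each pᵢ ln pᵢ term (working shown to 6 dp, full precision carried): 0.2857×(-1.252813)=-0.357929, 0.3715×(-0.990206)=-0.367862, 0.1714×(-1.763755)=-0.302308, 0.1714×(-1.763755)=-0.302308.
Sum = -1.330406, so H' = 1.3304.

1.3304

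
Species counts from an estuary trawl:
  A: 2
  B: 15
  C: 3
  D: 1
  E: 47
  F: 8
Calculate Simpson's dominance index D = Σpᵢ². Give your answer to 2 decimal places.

0.43

Total N = 2+15+3+1+47+8 = 76, so the proportions are 0.02632, 0.19737, 0.03947, 0.01316, 0.61842, 0.10526 (working shown to 5 dp, full precision carried).
D = 0.02632² + 0.19737² + 0.03947² + 0.01316² + 0.61842² + 0.10526² = 0.00069 + 0.03895 + 0.00156 + 0.00017 + 0.38244 + 0.01108 = 0.43490.
To 2 decimal places, D = 0.43.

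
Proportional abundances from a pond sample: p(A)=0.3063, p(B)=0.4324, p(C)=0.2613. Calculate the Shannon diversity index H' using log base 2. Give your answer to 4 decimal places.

Each pᵢ log₂ pᵢ term (working shown to 6 dp, full precision carried): 0.3063×(-1.706983)=-0.522849, 0.4324×(-1.209562)=-0.523014, 0.2613×(-1.936221)=-0.505935.
Sum = -1.551798, so H' = 1.5518.

1.5518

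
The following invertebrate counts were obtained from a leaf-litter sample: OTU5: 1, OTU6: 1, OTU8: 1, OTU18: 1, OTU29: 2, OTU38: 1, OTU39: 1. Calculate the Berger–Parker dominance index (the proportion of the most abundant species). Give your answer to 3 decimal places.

Total N = 1+1+1+1+2+1+1 = 8, so the proportions are 0.125, 0.125, 0.125, 0.125, 0.25, 0.125, 0.125 (working shown to 5 dp, full precision carried).
The largest proportion is 0.25, i.e. d = 0.250 to 3 decimal places.

0.250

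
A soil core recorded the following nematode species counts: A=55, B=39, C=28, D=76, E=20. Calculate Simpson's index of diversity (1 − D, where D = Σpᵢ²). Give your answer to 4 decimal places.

Total N = 55+39+28+76+20 = 218, so the proportions are 0.252294, 0.178899, 0.12844, 0.348624, 0.091743 (working shown to 6 dp, full precision carried).
D = 0.252294² + 0.178899² + 0.12844² + 0.348624² + 0.091743² = 0.063652 + 0.032005 + 0.016497 + 0.121539 + 0.008417 = 0.242109.
So 1 − D = 0.757891, i.e. 0.7579 to 4 decimal places.

0.7579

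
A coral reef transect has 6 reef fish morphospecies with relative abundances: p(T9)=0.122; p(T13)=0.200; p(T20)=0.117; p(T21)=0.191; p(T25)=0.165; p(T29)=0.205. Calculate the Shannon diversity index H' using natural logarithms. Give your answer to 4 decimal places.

1.7679

Each pᵢ ln pᵢ term (working shown to 6 dp, full precision carried): 0.122×(-2.103734)=-0.256656, 0.2×(-1.609438)=-0.321888, 0.117×(-2.145581)=-0.251033, 0.191×(-1.655482)=-0.316197, 0.165×(-1.801810)=-0.297299, 0.205×(-1.584745)=-0.324873.
Sum = -1.767945, so H' = 1.7679.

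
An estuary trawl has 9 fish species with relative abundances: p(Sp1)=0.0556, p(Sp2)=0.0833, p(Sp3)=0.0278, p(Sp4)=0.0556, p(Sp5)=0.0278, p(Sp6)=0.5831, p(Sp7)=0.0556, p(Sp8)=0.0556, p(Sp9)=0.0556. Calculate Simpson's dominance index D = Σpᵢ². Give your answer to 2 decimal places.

0.36

D = 0.0556² + 0.0833² + 0.0278² + 0.0556² + 0.0278² + 0.5831² + 0.0556² + 0.0556² + 0.0556² = 0.0031 + 0.0069 + 0.0008 + 0.0031 + 0.0008 + 0.3400 + 0.0031 + 0.0031 + 0.0031 = 0.3639 (working shown to 4 dp, full precision carried).
To 2 decimal places, D = 0.36.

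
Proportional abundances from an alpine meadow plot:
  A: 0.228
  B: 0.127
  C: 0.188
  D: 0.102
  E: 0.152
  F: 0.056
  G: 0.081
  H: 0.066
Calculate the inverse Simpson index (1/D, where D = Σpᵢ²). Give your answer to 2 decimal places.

6.62

D = 0.228² + 0.127² + 0.188² + 0.102² + 0.152² + 0.056² + 0.081² + 0.066² = 0.051984 + 0.016129 + 0.035344 + 0.010404 + 0.023104 + 0.003136 + 0.006561 + 0.004356 = 0.151018 (working shown to 6 dp, full precision carried).
So 1/D = 6.6217, i.e. 6.62 to 2 decimal places.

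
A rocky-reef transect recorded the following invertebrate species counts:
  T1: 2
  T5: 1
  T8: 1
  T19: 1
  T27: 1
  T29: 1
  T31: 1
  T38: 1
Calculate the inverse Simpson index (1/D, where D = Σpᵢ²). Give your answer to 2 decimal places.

7.36

Total N = 2+1+1+1+1+1+1+1 = 9, so the proportions are 0.222222, 0.111111, 0.111111, 0.111111, 0.111111, 0.111111, 0.111111, 0.111111 (working shown to 6 dp, full precision carried).
D = 0.222222² + 0.111111² + 0.111111² + 0.111111² + 0.111111² + 0.111111² + 0.111111² + 0.111111² = 0.049383 + 0.012346 + 0.012346 + 0.012346 + 0.012346 + 0.012346 + 0.012346 + 0.012346 = 0.135802.
So 1/D = 7.3636, i.e. 7.36 to 2 decimal places.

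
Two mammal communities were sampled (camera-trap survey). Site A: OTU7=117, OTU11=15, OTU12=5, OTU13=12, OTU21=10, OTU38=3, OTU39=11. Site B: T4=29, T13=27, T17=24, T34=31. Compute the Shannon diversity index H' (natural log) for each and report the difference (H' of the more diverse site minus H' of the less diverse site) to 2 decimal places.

0.21

Site A: N=173, proportions 0.6763, 0.0867, 0.0289, 0.0694, 0.0578, 0.0173, 0.0636, giving H' = 1.1743 (working shown to 4 dp, full precision carried).
Site B: N=111, proportions 0.2613, 0.2432, 0.2162, 0.2793, giving H' = 1.3819.
Difference = |1.1743 − 1.3819| = 0.2076, i.e. 0.21 to 2 decimal places.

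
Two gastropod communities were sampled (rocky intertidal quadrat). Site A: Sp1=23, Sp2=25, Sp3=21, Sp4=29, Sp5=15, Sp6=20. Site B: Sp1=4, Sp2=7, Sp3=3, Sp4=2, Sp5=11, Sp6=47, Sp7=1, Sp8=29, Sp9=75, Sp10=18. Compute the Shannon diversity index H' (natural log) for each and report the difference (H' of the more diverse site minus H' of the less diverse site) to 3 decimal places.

0.066

Site A: N=133, proportions 0.17293, 0.18797, 0.15789, 0.21805, 0.11278, 0.15038, giving H' = 1.77223 (working shown to 5 dp, full precision carried).
Site B: N=197, proportions 0.0203, 0.03553, 0.01523, 0.01015, 0.05584, 0.23858, 0.00508, 0.14721, 0.38071, 0.09137, giving H' = 1.70619.
Difference = |1.77223 − 1.70619| = 0.06604, i.e. 0.066 to 3 decimal places.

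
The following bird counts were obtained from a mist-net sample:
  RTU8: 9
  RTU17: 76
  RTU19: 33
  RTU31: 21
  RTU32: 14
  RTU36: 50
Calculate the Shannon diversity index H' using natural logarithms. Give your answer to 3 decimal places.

1.566

Total N = 9+76+33+21+14+50 = 203, so the proportions are 0.04433, 0.37438, 0.16256, 0.10345, 0.06897, 0.24631 (working shown to 5 dp, full precision carried).
Each pᵢ ln pᵢ term: 0.04433×(-3.11598)=-0.13815, 0.37438×(-0.98247)=-0.36782, 0.16256×(-1.81670)=-0.29533, 0.10345×(-2.26868)=-0.23469, 0.06897×(-2.67415)=-0.18442, 0.24631×(-1.40118)=-0.34512.
Sum = -1.56553, so H' = 1.566.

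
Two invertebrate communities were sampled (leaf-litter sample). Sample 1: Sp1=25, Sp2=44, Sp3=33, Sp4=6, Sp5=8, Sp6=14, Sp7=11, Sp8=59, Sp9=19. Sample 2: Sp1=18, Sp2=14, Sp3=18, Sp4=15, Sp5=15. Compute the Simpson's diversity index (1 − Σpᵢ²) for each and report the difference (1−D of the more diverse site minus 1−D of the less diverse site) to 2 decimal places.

0.04

Sample 1: N=219, proportions 0.1142, 0.2009, 0.1507, 0.0274, 0.0365, 0.0639, 0.0502, 0.2694, 0.0868, giving 1−D = 0.8351 (working shown to 4 dp, full precision carried).
Sample 2: N=80, proportions 0.225, 0.175, 0.225, 0.1875, 0.1875, giving 1−D = 0.7978.
Difference = |0.8351 − 0.7978| = 0.0373, i.e. 0.04 to 2 decimal places.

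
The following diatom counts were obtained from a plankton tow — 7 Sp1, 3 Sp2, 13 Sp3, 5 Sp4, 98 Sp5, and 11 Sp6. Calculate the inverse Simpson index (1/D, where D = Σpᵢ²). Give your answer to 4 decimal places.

1.8812

Total N = 7+3+13+5+98+11 = 137, so the proportions are 0.0510949, 0.0218978, 0.0948905, 0.0364964, 0.7153285, 0.080292 (working shown to 7 dp, full precision carried).
D = 0.0510949² + 0.0218978² + 0.0948905² + 0.0364964² + 0.7153285² + 0.080292² = 0.0026107 + 0.0004795 + 0.0090042 + 0.0013320 + 0.5116948 + 0.0064468 = 0.5315680.
So 1/D = 1.881227, i.e. 1.8812 to 4 decimal places.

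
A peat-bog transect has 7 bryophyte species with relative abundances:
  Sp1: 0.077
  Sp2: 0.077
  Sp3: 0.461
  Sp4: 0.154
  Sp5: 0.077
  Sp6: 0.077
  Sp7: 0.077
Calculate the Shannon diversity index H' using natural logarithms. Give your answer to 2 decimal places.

Each pᵢ ln pᵢ term (working shown to 4 dp, full precision carried): 0.077×(-2.5639)=-0.1974, 0.077×(-2.5639)=-0.1974, 0.461×(-0.7744)=-0.3570, 0.154×(-1.8708)=-0.2881, 0.077×(-2.5639)=-0.1974, 0.077×(-2.5639)=-0.1974, 0.077×(-2.5639)=-0.1974.
Sum = -1.6322, so H' = 1.63.

1.63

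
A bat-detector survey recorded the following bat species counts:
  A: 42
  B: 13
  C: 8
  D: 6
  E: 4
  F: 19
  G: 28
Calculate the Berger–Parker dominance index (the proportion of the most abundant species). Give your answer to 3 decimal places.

Total N = 42+13+8+6+4+19+28 = 120, so the proportions are 0.35, 0.10833, 0.06667, 0.05, 0.03333, 0.15833, 0.23333 (working shown to 5 dp, full precision carried).
The largest proportion is 0.35, i.e. d = 0.350 to 3 decimal places.

0.350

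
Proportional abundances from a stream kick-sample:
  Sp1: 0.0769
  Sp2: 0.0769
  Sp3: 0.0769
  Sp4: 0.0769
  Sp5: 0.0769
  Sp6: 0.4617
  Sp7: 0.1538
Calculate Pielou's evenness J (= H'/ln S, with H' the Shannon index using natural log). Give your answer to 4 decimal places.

H' = −Σ pᵢ ln pᵢ = −((-0.197268) + (-0.197268) + (-0.197268) + (-0.197268) + (-0.197268) + (-0.356820) + (-0.287929)) = 1.631088 (working shown to 6 dp, full precision carried).
With S = 7 species, ln S = 1.945910, so J = 1.631088/1.945910 = 0.838213, i.e. 0.8382 to 4 decimal places.

0.8382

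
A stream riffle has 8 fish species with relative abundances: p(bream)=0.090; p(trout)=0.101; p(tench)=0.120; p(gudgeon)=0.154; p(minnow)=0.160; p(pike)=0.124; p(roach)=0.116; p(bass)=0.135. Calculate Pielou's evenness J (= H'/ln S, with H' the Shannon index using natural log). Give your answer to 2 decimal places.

H' = −Σ pᵢ ln pᵢ = −((-0.2167) + (-0.2316) + (-0.2544) + (-0.2881) + (-0.2932) + (-0.2588) + (-0.2499) + (-0.2703)) = 2.0631 (working shown to 4 dp, full precision carried).
With S = 8 species, ln S = 2.0794, so J = 2.0631/2.0794 = 0.9921, i.e. 0.99 to 2 decimal places.

0.99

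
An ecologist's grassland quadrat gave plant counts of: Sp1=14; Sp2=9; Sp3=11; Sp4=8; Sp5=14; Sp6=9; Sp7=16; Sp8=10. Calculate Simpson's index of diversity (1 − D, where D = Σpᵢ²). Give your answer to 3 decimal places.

0.868

Total N = 14+9+11+8+14+9+16+10 = 91, so the proportions are 0.15385, 0.0989, 0.12088, 0.08791, 0.15385, 0.0989, 0.17582, 0.10989 (working shown to 5 dp, full precision carried).
D = 0.15385² + 0.0989² + 0.12088² + 0.08791² + 0.15385² + 0.0989² + 0.17582² + 0.10989² = 0.02367 + 0.00978 + 0.01461 + 0.00773 + 0.02367 + 0.00978 + 0.03091 + 0.01208 = 0.13223.
So 1 − D = 0.86777, i.e. 0.868 to 3 decimal places.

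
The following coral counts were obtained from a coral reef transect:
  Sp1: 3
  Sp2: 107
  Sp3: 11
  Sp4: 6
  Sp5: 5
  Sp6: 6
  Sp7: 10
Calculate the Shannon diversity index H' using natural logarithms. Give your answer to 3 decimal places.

Total N = 3+107+11+6+5+6+10 = 148, so the proportions are 0.02027, 0.72297, 0.07432, 0.04054, 0.03378, 0.04054, 0.06757 (working shown to 5 dp, full precision carried).
Each pᵢ ln pᵢ term: 0.02027×(-3.89860)=-0.07903, 0.72297×(-0.32438)=-0.23452, 0.07432×(-2.59932)=-0.19319, 0.04054×(-3.20545)=-0.12995, 0.03378×(-3.38777)=-0.11445, 0.04054×(-3.20545)=-0.12995, 0.06757×(-2.69463)=-0.18207.
Sum = -1.06316, so H' = 1.063.

1.063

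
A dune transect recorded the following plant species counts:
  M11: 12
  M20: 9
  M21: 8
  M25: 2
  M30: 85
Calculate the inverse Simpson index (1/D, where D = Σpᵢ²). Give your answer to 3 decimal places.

1.790

Total N = 12+9+8+2+85 = 116, so the proportions are 0.103448, 0.077586, 0.068966, 0.017241, 0.732759 (working shown to 6 dp, full precision carried).
D = 0.103448² + 0.077586² + 0.068966² + 0.017241² + 0.732759² = 0.010702 + 0.006020 + 0.004756 + 0.000297 + 0.536935 = 0.558710.
So 1/D = 1.78984, i.e. 1.790 to 3 decimal places.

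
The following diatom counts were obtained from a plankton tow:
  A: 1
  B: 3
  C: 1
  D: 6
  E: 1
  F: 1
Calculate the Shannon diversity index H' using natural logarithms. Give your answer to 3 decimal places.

Total N = 1+3+1+6+1+1 = 13, so the proportions are 0.07692, 0.23077, 0.07692, 0.46154, 0.07692, 0.07692 (working shown to 5 dp, full precision carried).
Each pᵢ ln pᵢ term: 0.07692×(-2.56495)=-0.19730, 0.23077×(-1.46634)=-0.33839, 0.07692×(-2.56495)=-0.19730, 0.46154×(-0.77319)=-0.35686, 0.07692×(-2.56495)=-0.19730, 0.07692×(-2.56495)=-0.19730.
Sum = -1.48446, so H' = 1.484.

1.484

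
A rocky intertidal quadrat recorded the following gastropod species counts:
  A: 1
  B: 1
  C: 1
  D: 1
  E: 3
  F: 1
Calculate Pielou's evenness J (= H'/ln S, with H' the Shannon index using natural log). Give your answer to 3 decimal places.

Total N = 1+1+1+1+3+1 = 8, so the proportions are 0.125, 0.125, 0.125, 0.125, 0.375, 0.125 (working shown to 5 dp, full precision carried).
H' = −Σ pᵢ ln pᵢ = −((-0.25993) + (-0.25993) + (-0.25993) + (-0.25993) + (-0.36781) + (-0.25993)) = 1.66746.
With S = 6 species, ln S = 1.79176, so J = 1.66746/1.79176 = 0.93063, i.e. 0.931 to 3 decimal places.

0.931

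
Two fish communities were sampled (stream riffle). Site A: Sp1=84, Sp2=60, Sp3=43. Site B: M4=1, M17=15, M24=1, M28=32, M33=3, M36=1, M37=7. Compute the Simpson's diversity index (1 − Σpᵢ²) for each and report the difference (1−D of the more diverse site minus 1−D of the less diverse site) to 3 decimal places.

Site A: N=187, proportions 0.4492, 0.32086, 0.22995, giving 1−D = 0.64240 (working shown to 5 dp, full precision carried).
Site B: N=60, proportions 0.01667, 0.25, 0.01667, 0.53333, 0.05, 0.01667, 0.11667, giving 1−D = 0.63611.
Difference = |0.64240 − 0.63611| = 0.00629, i.e. 0.006 to 3 decimal places.

0.006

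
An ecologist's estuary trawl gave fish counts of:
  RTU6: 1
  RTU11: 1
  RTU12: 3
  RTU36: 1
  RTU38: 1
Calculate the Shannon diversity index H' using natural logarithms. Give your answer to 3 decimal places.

Total N = 1+1+3+1+1 = 7, so the proportions are 0.14286, 0.14286, 0.42857, 0.14286, 0.14286 (working shown to 5 dp, full precision carried).
Each pᵢ ln pᵢ term: 0.14286×(-1.94591)=-0.27799, 0.14286×(-1.94591)=-0.27799, 0.42857×(-0.84730)=-0.36313, 0.14286×(-1.94591)=-0.27799, 0.14286×(-1.94591)=-0.27799.
Sum = -1.47508, so H' = 1.475.

1.475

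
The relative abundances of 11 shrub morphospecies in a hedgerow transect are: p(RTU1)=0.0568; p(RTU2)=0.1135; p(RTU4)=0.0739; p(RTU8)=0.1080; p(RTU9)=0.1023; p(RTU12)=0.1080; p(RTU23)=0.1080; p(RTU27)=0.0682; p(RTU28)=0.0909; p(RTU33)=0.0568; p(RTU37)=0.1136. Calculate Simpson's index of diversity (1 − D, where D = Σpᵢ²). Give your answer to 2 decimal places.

D = 0.0568² + 0.1135² + 0.0739² + 0.108² + 0.1023² + 0.108² + 0.108² + 0.0682² + 0.0909² + 0.0568² + 0.1136² = 0.0032 + 0.0129 + 0.0055 + 0.0117 + 0.0105 + 0.0117 + 0.0117 + 0.0047 + 0.0083 + 0.0032 + 0.0129 = 0.0961 (working shown to 4 dp, full precision carried).
So 1 − D = 0.9039, i.e. 0.90 to 2 decimal places.

0.90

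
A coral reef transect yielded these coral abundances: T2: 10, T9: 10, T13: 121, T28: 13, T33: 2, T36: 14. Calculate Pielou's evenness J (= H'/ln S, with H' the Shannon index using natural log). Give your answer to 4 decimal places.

0.5747

Total N = 10+10+121+13+2+14 = 170, so the proportions are 0.058824, 0.058824, 0.711765, 0.076471, 0.011765, 0.082353 (working shown to 6 dp, full precision carried).
H' = −Σ pᵢ ln pᵢ = −((-0.166660) + (-0.166660) + (-0.242006) + (-0.196594) + (-0.052266) + (-0.205614)) = 1.029800.
With S = 6 species, ln S = 1.791759, so J = 1.029800/1.791759 = 0.574742, i.e. 0.5747 to 4 decimal places.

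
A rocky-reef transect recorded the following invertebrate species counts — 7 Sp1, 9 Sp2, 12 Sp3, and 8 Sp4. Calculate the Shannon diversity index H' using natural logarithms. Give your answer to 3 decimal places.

Total N = 7+9+12+8 = 36, so the proportions are 0.19444, 0.25, 0.33333, 0.22222 (working shown to 5 dp, full precision carried).
Each pᵢ ln pᵢ term: 0.19444×(-1.63761)=-0.31842, 0.25×(-1.38629)=-0.34657, 0.33333×(-1.09861)=-0.36620, 0.22222×(-1.50408)=-0.33424.
Sum = -1.36544, so H' = 1.365.

1.365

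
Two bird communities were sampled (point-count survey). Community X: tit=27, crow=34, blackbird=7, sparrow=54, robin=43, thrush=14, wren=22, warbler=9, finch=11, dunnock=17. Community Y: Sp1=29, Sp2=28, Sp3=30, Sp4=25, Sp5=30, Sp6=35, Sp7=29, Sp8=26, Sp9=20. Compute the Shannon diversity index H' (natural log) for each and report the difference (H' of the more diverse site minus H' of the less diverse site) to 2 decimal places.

Community X: N=238, proportions 0.1134, 0.1429, 0.0294, 0.2269, 0.1807, 0.0588, 0.0924, 0.0378, 0.0462, 0.0714, giving H' = 2.1155 (working shown to 4 dp, full precision carried).
Community Y: N=252, proportions 0.1151, 0.1111, 0.119, 0.0992, 0.119, 0.1389, 0.1151, 0.1032, 0.0794, giving H' = 2.1873.
Difference = |2.1155 − 2.1873| = 0.0718, i.e. 0.07 to 2 decimal places.

0.07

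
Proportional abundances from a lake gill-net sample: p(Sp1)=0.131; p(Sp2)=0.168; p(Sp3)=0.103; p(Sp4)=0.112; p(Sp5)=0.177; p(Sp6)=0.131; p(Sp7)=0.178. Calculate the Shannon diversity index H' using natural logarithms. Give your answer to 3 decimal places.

Each pᵢ ln pᵢ term (working shown to 5 dp, full precision carried): 0.131×(-2.03256)=-0.26627, 0.168×(-1.78379)=-0.29968, 0.103×(-2.27303)=-0.23412, 0.112×(-2.18926)=-0.24520, 0.177×(-1.73161)=-0.30649, 0.131×(-2.03256)=-0.26627, 0.178×(-1.72597)=-0.30722.
Sum = -1.92524, so H' = 1.925.

1.925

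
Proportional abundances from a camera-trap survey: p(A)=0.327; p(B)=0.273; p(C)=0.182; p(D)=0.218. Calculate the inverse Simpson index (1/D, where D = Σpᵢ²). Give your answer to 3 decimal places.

3.815

D = 0.327² + 0.273² + 0.182² + 0.218² = 0.1069290 + 0.0745290 + 0.0331240 + 0.0475240 = 0.2621060 (working shown to 7 dp, full precision carried).
So 1/D = 3.81525, i.e. 3.815 to 3 decimal places.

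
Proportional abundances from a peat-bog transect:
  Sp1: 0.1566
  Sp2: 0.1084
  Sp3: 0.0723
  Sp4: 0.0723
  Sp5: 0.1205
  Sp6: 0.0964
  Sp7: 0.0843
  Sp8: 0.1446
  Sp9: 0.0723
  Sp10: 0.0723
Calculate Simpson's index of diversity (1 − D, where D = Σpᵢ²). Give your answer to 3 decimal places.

D = 0.1566² + 0.1084² + 0.0723² + 0.0723² + 0.1205² + 0.0964² + 0.0843² + 0.1446² + 0.0723² + 0.0723² = 0.02452 + 0.01175 + 0.00523 + 0.00523 + 0.01452 + 0.00929 + 0.00711 + 0.02091 + 0.00523 + 0.00523 = 0.10901 (working shown to 5 dp, full precision carried).
So 1 − D = 0.89099, i.e. 0.891 to 3 decimal places.

0.891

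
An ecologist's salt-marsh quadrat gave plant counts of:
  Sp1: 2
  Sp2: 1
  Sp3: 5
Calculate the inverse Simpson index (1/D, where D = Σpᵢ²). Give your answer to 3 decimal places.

2.133

Total N = 2+1+5 = 8, so the proportions are 0.25, 0.125, 0.625 (working shown to 6 dp, full precision carried).
D = 0.25² + 0.125² + 0.625² = 0.062500 + 0.015625 + 0.390625 = 0.468750.
So 1/D = 2.13333, i.e. 2.133 to 3 decimal places.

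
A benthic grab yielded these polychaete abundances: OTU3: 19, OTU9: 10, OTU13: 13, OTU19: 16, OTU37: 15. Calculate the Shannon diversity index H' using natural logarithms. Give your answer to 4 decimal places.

1.5878

Total N = 19+10+13+16+15 = 73, so the proportions are 0.260274, 0.136986, 0.178082, 0.219178, 0.205479 (working shown to 6 dp, full precision carried).
Each pᵢ ln pᵢ term: 0.260274×(-1.346020)=-0.350334, 0.136986×(-1.987874)=-0.272312, 0.178082×(-1.725510)=-0.307283, 0.219178×(-1.517871)=-0.332684, 0.205479×(-1.582409)=-0.325153.
Sum = -1.587765, so H' = 1.5878.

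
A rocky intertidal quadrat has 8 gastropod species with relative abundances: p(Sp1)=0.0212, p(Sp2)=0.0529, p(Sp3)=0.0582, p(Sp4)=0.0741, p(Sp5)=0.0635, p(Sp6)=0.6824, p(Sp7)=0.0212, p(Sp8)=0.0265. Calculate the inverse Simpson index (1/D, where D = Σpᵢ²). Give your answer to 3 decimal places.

2.070

D = 0.0212² + 0.0529² + 0.0582² + 0.0741² + 0.0635² + 0.6824² + 0.0212² + 0.0265² = 0.000449 + 0.002798 + 0.003387 + 0.005491 + 0.004032 + 0.465670 + 0.000449 + 0.000702 = 0.482980 (working shown to 6 dp, full precision carried).
So 1/D = 2.07048, i.e. 2.070 to 3 decimal places.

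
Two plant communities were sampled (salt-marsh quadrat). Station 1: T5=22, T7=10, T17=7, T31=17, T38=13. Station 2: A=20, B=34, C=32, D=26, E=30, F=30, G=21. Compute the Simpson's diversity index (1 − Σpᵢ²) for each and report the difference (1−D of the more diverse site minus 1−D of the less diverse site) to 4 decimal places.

Station 1: N=69, proportions 0.3188406, 0.1449275, 0.1014493, 0.2463768, 0.1884058, giving 1−D = 0.7708465 (working shown to 7 dp, full precision carried).
Station 2: N=193, proportions 0.1036269, 0.1761658, 0.1658031, 0.134715, 0.1554404, 0.1554404, 0.1088083, giving 1−D = 0.8524256.
Difference = |0.7708465 − 0.8524256| = 0.0815791, i.e. 0.0816 to 4 decimal places.

0.0816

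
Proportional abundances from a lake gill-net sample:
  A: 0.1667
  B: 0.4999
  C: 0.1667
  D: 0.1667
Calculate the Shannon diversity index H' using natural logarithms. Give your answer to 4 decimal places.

Each pᵢ ln pᵢ term (working shown to 6 dp, full precision carried): 0.1667×(-1.791559)=-0.298653, 0.4999×(-0.693347)=-0.346604, 0.1667×(-1.791559)=-0.298653, 0.1667×(-1.791559)=-0.298653.
Sum = -1.242563, so H' = 1.2426.

1.2426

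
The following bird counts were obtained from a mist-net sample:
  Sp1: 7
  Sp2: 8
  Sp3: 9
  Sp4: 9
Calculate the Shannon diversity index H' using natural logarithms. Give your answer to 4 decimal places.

1.3811

Total N = 7+8+9+9 = 33, so the proportions are 0.212121, 0.242424, 0.272727, 0.272727 (working shown to 6 dp, full precision carried).
Each pᵢ ln pᵢ term: 0.212121×(-1.550597)=-0.328915, 0.242424×(-1.417066)=-0.343531, 0.272727×(-1.299283)=-0.354350, 0.272727×(-1.299283)=-0.354350.
Sum = -1.381146, so H' = 1.3811.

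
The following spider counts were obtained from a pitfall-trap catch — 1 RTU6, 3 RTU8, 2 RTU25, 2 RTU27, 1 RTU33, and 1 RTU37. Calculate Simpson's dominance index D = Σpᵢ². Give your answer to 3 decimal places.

0.200

Total N = 1+3+2+2+1+1 = 10, so the proportions are 0.1, 0.3, 0.2, 0.2, 0.1, 0.1 (working shown to 5 dp, full precision carried).
D = 0.1² + 0.3² + 0.2² + 0.2² + 0.1² + 0.1² = 0.01000 + 0.09000 + 0.04000 + 0.04000 + 0.01000 + 0.01000 = 0.20000.
To 3 decimal places, D = 0.200.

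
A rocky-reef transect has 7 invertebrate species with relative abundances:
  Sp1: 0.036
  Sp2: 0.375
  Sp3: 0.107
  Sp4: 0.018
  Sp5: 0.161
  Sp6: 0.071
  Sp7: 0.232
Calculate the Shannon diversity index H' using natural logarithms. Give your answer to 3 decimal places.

1.620

Each pᵢ ln pᵢ term (working shown to 5 dp, full precision carried): 0.036×(-3.32424)=-0.11967, 0.375×(-0.98083)=-0.36781, 0.107×(-2.23493)=-0.23914, 0.018×(-4.01738)=-0.07231, 0.161×(-1.82635)=-0.29404, 0.071×(-2.64508)=-0.18780, 0.232×(-1.46102)=-0.33896.
Sum = -1.61973, so H' = 1.620.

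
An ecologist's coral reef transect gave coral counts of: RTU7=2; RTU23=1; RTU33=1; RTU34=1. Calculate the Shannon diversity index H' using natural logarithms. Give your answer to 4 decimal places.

Total N = 2+1+1+1 = 5, so the proportions are 0.4, 0.2, 0.2, 0.2 (working shown to 6 dp, full precision carried).
Each pᵢ ln pᵢ term: 0.4×(-0.916291)=-0.366516, 0.2×(-1.609438)=-0.321888, 0.2×(-1.609438)=-0.321888, 0.2×(-1.609438)=-0.321888.
Sum = -1.332179, so H' = 1.3322.

1.3322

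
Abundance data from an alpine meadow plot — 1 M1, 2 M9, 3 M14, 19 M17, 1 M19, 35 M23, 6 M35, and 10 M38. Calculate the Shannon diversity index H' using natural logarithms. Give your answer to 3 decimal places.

Total N = 1+2+3+19+1+35+6+10 = 77, so the proportions are 0.01299, 0.02597, 0.03896, 0.24675, 0.01299, 0.45455, 0.07792, 0.12987 (working shown to 5 dp, full precision carried).
Each pᵢ ln pᵢ term: 0.01299×(-4.34381)=-0.05641, 0.02597×(-3.65066)=-0.09482, 0.03896×(-3.24519)=-0.12644, 0.24675×(-1.39937)=-0.34530, 0.01299×(-4.34381)=-0.05641, 0.45455×(-0.78846)=-0.35839, 0.07792×(-2.55205)=-0.19886, 0.12987×(-2.04122)=-0.26509.
Sum = -1.50173, so H' = 1.502.

1.502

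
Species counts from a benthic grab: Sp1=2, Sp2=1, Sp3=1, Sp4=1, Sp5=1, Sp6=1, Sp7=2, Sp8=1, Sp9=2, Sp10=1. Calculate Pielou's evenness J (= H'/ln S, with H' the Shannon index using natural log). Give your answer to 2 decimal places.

Total N = 2+1+1+1+1+1+2+1+2+1 = 13, so the proportions are 0.153846, 0.076923, 0.076923, 0.076923, 0.076923, 0.076923, 0.153846, 0.076923, 0.153846, 0.076923 (working shown to 6 dp, full precision carried).
H' = −Σ pᵢ ln pᵢ = −((-0.287970) + (-0.197304) + (-0.197304) + (-0.197304) + (-0.197304) + (-0.197304) + (-0.287970) + (-0.197304) + (-0.287970) + (-0.197304)) = 2.245035.
With S = 10 species, ln S = 2.302585, so J = 2.245035/2.302585 = 0.975006, i.e. 0.98 to 2 decimal places.

0.98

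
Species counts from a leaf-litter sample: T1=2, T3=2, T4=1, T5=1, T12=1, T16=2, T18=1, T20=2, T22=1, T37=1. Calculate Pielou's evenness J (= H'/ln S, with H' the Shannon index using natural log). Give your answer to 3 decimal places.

0.974

Total N = 2+2+1+1+1+2+1+2+1+1 = 14, so the proportions are 0.14286, 0.14286, 0.07143, 0.07143, 0.07143, 0.14286, 0.07143, 0.14286, 0.07143, 0.07143 (working shown to 5 dp, full precision carried).
H' = −Σ pᵢ ln pᵢ = −((-0.27799) + (-0.27799) + (-0.18850) + (-0.18850) + (-0.18850) + (-0.27799) + (-0.18850) + (-0.27799) + (-0.18850) + (-0.18850)) = 2.24297.
With S = 10 species, ln S = 2.30259, so J = 2.24297/2.30259 = 0.97411, i.e. 0.974 to 3 decimal places.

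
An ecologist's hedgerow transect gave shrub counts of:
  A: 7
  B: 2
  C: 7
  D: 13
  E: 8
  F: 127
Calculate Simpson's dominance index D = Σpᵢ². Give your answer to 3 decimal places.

Total N = 7+2+7+13+8+127 = 164, so the proportions are 0.04268, 0.0122, 0.04268, 0.07927, 0.04878, 0.77439 (working shown to 5 dp, full precision carried).
D = 0.04268² + 0.0122² + 0.04268² + 0.07927² + 0.04878² + 0.77439² = 0.00182 + 0.00015 + 0.00182 + 0.00628 + 0.00238 + 0.59968 = 0.61214.
To 3 decimal places, D = 0.612.

0.612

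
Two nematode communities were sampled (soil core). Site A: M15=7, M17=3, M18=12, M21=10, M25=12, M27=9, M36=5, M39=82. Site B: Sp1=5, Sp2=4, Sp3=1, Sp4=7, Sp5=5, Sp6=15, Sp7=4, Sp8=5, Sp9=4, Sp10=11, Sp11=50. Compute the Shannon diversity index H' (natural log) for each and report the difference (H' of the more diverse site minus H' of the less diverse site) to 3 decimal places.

0.403

Site A: N=140, proportions 0.05, 0.02143, 0.08571, 0.07143, 0.08571, 0.06429, 0.03571, 0.58571, giving H' = 1.45054 (working shown to 5 dp, full precision carried).
Site B: N=111, proportions 0.04505, 0.03604, 0.00901, 0.06306, 0.04505, 0.13514, 0.03604, 0.04505, 0.03604, 0.0991, 0.45045, giving H' = 1.85370.
Difference = |1.45054 − 1.85370| = 0.40316, i.e. 0.403 to 3 decimal places.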